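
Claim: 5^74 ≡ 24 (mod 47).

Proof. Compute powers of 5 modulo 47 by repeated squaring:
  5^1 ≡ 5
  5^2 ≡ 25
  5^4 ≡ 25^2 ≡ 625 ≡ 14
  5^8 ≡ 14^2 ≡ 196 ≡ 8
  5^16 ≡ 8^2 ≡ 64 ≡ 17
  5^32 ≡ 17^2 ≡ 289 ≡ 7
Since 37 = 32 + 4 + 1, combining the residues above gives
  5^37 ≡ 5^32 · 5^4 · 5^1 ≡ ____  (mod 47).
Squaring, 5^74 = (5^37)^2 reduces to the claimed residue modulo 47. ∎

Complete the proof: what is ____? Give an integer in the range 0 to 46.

20

Multiply the listed residues: 7 · 14 · 5 = 98 → 490.
Reducing modulo 47: 490 = 10·47 + 20, so 5^37 ≡ 20.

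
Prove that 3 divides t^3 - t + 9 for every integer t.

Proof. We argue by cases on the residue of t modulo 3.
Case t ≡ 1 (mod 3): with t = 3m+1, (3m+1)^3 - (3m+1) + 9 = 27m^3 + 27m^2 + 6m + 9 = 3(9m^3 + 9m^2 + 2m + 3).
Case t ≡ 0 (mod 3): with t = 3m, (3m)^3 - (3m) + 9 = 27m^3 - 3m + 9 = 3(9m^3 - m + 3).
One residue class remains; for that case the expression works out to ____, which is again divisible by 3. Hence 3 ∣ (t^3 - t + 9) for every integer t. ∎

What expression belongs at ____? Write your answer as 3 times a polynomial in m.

Only t ≡ 2 (mod 3) is unaccounted for. Put t = 3m+2:
(3m+2)^3 - (3m+2) + 9 expands to 27m^3 + 54m^2 + 33m + 15,
and factoring out 3 leaves 3(9m^3 + 18m^2 + 11m + 5).

3(9m^3 + 18m^2 + 11m + 5)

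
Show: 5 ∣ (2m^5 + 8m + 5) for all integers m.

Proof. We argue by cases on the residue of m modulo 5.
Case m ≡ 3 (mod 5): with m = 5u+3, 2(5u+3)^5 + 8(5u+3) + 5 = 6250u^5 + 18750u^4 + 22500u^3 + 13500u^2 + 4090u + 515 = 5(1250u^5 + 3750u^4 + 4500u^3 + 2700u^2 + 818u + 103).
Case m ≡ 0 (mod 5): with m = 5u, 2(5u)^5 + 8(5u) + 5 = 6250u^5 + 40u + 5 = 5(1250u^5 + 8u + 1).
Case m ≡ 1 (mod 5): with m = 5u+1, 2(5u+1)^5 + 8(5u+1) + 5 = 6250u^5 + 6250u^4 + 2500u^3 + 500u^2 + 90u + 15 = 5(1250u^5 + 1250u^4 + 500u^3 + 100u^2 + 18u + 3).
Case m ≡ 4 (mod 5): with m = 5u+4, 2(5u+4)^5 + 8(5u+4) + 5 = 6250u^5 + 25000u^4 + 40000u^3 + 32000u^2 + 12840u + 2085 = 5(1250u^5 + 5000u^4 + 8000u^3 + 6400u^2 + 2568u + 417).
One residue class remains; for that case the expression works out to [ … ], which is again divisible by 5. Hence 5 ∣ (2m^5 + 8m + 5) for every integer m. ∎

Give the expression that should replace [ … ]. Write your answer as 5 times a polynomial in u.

Only m ≡ 2 (mod 5) is unaccounted for. Put m = 5u+2:
2(5u+2)^5 + 8(5u+2) + 5 expands to 6250u^5 + 12500u^4 + 10000u^3 + 4000u^2 + 840u + 85,
and factoring out 5 leaves 5(1250u^5 + 2500u^4 + 2000u^3 + 800u^2 + 168u + 17).

5(1250u^5 + 2500u^4 + 2000u^3 + 800u^2 + 168u + 17)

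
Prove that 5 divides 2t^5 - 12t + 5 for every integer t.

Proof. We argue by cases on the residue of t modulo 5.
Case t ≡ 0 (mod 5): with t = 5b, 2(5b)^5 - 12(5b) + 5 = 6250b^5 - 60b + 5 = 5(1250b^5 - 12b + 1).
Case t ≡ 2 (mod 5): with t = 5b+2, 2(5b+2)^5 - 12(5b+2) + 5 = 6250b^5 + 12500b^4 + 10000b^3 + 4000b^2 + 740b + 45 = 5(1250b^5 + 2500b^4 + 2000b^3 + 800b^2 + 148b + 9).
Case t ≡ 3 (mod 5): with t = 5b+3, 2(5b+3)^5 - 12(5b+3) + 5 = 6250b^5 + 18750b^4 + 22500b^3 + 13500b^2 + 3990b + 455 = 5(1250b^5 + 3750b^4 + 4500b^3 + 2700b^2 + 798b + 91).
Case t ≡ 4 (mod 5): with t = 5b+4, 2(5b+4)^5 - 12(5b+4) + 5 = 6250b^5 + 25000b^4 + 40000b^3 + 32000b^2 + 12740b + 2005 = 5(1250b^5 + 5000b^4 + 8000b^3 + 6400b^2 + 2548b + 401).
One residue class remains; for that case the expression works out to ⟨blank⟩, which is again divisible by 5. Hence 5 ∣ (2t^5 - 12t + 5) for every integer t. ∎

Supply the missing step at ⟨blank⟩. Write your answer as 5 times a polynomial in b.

5(1250b^5 + 1250b^4 + 500b^3 + 100b^2 - 2b - 1)

Only t ≡ 1 (mod 5) is unaccounted for. Put t = 5b+1:
2(5b+1)^5 - 12(5b+1) + 5 expands to 6250b^5 + 6250b^4 + 2500b^3 + 500b^2 - 10b - 5,
and factoring out 5 leaves 5(1250b^5 + 1250b^4 + 500b^3 + 100b^2 - 2b - 1).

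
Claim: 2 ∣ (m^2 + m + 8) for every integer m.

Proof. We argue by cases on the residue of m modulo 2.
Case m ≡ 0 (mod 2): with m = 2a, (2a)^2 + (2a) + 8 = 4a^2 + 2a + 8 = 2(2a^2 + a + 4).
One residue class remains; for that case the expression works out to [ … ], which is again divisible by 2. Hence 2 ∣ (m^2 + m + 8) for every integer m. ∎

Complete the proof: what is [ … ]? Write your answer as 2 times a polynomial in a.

The residues treated are {0}, so the missing case is m ≡ 1 (mod 2); write m = 2a+1.
Then (2a+1)^2 + (2a+1) + 8 = 4a^2 + 6a + 10 = 2(2a^2 + 3a + 5).

2(2a^2 + 3a + 5)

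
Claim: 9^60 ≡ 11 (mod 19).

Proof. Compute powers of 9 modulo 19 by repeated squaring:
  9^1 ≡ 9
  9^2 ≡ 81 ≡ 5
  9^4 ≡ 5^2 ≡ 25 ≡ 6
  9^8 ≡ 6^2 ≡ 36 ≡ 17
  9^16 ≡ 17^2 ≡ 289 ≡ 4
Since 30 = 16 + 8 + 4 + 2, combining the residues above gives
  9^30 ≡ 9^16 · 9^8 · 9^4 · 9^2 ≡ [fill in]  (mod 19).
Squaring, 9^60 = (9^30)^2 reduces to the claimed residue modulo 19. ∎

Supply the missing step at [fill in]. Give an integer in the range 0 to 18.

Multiply the listed residues: 4 · 17 · 6 · 5 = 68 → 408 → 2040.
Reducing modulo 19: 2040 = 107·19 + 7, so 9^30 ≡ 7.

7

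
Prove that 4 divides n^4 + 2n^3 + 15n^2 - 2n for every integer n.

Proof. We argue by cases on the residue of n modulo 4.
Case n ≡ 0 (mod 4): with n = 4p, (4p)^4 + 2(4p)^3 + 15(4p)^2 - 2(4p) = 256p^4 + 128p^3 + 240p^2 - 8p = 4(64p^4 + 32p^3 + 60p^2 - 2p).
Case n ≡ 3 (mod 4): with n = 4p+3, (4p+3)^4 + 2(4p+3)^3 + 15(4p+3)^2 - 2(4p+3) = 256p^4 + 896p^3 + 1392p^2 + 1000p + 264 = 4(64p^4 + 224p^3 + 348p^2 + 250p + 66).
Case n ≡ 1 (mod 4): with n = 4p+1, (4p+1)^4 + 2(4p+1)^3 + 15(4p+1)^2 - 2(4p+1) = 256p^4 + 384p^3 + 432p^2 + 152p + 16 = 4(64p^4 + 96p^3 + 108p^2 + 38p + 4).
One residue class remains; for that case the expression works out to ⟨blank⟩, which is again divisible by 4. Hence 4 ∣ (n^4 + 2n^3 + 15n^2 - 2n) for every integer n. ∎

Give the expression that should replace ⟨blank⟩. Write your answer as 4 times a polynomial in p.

4(64p^4 + 160p^3 + 204p^2 + 114p + 22)

Only n ≡ 2 (mod 4) is unaccounted for. Put n = 4p+2:
(4p+2)^4 + 2(4p+2)^3 + 15(4p+2)^2 - 2(4p+2) expands to 256p^4 + 640p^3 + 816p^2 + 456p + 88,
and factoring out 4 leaves 4(64p^4 + 160p^3 + 204p^2 + 114p + 22).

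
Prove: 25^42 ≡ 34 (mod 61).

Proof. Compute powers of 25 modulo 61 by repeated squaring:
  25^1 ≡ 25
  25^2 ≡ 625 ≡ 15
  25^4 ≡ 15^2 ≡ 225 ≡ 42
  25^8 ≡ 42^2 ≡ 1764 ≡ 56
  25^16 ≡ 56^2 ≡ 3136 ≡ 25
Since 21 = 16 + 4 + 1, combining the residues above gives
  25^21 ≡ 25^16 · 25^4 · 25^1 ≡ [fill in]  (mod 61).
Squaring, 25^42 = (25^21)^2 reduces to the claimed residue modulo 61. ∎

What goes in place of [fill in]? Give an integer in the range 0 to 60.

20

Multiply the listed residues: 25 · 42 · 25 = 1050 → 26250.
Reducing modulo 61: 26250 = 430·61 + 20, so 25^21 ≡ 20.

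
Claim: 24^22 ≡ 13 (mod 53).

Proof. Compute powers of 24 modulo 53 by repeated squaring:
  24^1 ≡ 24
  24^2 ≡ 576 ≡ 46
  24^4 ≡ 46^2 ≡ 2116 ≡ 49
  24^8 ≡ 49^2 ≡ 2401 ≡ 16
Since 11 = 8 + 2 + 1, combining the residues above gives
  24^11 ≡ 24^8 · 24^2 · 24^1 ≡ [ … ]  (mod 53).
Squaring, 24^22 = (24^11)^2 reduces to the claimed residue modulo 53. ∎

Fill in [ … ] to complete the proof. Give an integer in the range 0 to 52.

Multiply the listed residues: 16 · 46 · 24 = 736 → 17664.
Reducing modulo 53: 17664 = 333·53 + 15, so 24^11 ≡ 15.

15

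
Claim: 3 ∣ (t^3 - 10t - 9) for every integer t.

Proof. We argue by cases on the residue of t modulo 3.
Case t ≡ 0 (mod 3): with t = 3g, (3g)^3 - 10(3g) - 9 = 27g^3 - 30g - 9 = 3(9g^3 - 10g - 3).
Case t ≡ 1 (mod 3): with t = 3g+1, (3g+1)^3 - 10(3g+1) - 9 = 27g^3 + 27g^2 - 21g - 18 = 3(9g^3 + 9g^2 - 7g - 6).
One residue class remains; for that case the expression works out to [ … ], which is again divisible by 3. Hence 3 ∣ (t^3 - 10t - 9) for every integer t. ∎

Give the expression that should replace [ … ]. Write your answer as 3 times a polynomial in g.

Only t ≡ 2 (mod 3) is unaccounted for. Put t = 3g+2:
(3g+2)^3 - 10(3g+2) - 9 expands to 27g^3 + 54g^2 + 6g - 21,
and factoring out 3 leaves 3(9g^3 + 18g^2 + 2g - 7).

3(9g^3 + 18g^2 + 2g - 7)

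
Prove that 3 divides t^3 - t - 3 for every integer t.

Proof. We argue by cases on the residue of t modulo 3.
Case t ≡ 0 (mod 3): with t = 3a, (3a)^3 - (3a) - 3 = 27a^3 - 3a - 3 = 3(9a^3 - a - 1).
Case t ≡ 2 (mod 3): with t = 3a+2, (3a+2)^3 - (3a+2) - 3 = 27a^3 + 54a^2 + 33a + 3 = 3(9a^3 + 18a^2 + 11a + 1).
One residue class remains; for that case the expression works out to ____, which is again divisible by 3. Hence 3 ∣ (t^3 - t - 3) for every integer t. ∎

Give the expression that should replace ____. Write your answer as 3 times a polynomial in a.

The residues treated are {0, 2}, so the missing case is t ≡ 1 (mod 3); write t = 3a+1.
Then (3a+1)^3 - (3a+1) - 3 = 27a^3 + 27a^2 + 6a - 3 = 3(9a^3 + 9a^2 + 2a - 1).

3(9a^3 + 9a^2 + 2a - 1)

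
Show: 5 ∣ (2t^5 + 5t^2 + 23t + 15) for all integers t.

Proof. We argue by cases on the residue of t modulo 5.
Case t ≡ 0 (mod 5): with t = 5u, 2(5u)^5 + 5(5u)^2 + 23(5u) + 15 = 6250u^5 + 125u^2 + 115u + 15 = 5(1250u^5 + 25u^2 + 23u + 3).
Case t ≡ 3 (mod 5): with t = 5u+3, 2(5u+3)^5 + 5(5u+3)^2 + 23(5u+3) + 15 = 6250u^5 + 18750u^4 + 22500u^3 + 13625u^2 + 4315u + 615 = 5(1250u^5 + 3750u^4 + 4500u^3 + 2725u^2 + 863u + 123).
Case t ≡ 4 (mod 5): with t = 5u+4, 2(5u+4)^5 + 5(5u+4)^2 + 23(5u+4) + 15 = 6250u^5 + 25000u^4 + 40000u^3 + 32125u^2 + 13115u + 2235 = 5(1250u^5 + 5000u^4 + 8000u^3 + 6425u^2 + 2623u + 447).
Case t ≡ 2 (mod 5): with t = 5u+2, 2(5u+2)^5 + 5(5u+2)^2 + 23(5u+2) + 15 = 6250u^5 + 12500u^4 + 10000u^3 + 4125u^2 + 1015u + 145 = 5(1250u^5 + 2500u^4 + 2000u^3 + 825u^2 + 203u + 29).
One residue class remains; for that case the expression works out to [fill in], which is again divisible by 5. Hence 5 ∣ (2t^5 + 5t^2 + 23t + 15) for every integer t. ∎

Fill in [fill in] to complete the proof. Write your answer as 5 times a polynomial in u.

5(1250u^5 + 1250u^4 + 500u^3 + 125u^2 + 43u + 9)

Only t ≡ 1 (mod 5) is unaccounted for. Put t = 5u+1:
2(5u+1)^5 + 5(5u+1)^2 + 23(5u+1) + 15 expands to 6250u^5 + 6250u^4 + 2500u^3 + 625u^2 + 215u + 45,
and factoring out 5 leaves 5(1250u^5 + 1250u^4 + 500u^3 + 125u^2 + 43u + 9).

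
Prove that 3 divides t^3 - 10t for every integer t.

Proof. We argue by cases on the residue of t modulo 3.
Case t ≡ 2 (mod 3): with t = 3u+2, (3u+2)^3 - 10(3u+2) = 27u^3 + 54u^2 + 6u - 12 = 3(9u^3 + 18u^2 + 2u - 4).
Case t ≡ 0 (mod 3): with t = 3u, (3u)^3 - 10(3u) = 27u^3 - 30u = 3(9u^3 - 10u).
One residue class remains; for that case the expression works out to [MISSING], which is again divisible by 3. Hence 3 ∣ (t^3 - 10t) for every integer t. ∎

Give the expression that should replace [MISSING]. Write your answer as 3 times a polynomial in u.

3(9u^3 + 9u^2 - 7u - 3)

The residues treated are {2, 0}, so the missing case is t ≡ 1 (mod 3); write t = 3u+1.
Then (3u+1)^3 - 10(3u+1) = 27u^3 + 27u^2 - 21u - 9 = 3(9u^3 + 9u^2 - 7u - 3).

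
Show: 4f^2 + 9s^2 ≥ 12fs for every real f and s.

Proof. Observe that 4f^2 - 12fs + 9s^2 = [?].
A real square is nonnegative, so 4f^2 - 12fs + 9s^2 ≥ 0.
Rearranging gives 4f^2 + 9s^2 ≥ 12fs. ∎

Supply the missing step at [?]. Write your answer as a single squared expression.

4f^2 - 12fs + 9s^2 is a perfect-square trinomial: the outer terms are (2f)^2 and (3s)^2, and the cross term is -2·2f·3s.
So 4f^2 - 12fs + 9s^2 = (2f - 3s)^2 ≥ 0.

(2f - 3s)^2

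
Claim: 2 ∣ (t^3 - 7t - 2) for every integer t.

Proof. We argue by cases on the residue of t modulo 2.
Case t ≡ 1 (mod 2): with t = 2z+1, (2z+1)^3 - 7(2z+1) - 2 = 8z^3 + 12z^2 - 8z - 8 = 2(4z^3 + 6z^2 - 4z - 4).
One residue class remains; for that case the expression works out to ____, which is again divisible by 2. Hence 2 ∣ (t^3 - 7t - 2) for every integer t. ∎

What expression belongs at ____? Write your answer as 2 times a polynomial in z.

The residues treated are {1}, so the missing case is t ≡ 0 (mod 2); write t = 2z.
Then (2z)^3 - 7(2z) - 2 = 8z^3 - 14z - 2 = 2(4z^3 - 7z - 1).

2(4z^3 - 7z - 1)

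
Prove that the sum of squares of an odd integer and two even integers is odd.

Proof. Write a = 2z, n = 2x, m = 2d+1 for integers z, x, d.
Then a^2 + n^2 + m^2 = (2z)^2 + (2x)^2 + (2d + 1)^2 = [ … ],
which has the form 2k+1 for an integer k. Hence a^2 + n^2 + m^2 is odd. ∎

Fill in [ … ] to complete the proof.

Expanding: (2z)^2 + (2x)^2 + (2d + 1)^2 = 4d^2 + 4d + 4x^2 + 4z^2 + 1.
Every term except the constant is even, so this is 2(2d^2 + 2d + 2x^2 + 2z^2) + 1,
and 2d^2 + 2d + 2x^2 + 2z^2 ∈ ℤ gives the required form.

2(2d^2 + 2d + 2x^2 + 2z^2) + 1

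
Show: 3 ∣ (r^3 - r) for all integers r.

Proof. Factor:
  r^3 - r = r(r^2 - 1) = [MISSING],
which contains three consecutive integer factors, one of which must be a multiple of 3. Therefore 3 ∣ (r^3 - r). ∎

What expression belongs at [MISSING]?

(r - 1)r(r + 1)

r(r^2 - 1) = r(r - 1)(r + 1) = (r - 1)r(r + 1).
These three factors are consecutive integers, so their product is divisible by 3.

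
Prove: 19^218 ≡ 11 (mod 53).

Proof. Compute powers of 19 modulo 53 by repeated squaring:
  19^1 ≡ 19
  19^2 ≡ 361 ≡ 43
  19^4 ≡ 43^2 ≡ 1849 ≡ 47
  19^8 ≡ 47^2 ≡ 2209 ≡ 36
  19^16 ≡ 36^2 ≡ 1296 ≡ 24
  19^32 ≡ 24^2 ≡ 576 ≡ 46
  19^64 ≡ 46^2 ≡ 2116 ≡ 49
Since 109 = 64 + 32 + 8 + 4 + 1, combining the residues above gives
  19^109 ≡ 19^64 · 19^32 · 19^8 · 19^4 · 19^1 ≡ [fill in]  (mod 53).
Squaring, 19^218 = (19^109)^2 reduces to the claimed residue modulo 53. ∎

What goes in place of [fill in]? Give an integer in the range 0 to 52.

Multiply the listed residues: 49 · 46 · 36 · 47 · 19 = 2254 → 81144 → 3813768 → 72461592.
Reducing modulo 53: 72461592 = 1367199·53 + 45, so 19^109 ≡ 45.

45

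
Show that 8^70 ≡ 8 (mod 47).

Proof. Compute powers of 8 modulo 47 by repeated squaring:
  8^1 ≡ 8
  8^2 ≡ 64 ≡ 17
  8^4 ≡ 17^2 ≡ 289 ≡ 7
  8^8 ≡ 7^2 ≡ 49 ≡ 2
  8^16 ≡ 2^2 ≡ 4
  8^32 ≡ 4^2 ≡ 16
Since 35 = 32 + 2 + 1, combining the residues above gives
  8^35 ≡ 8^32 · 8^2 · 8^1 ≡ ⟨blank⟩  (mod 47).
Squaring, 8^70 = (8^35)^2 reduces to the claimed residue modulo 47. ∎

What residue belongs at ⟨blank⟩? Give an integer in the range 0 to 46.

Multiply the listed residues: 16 · 17 · 8 = 272 → 2176.
Reducing modulo 47: 2176 = 46·47 + 14, so 8^35 ≡ 14.

14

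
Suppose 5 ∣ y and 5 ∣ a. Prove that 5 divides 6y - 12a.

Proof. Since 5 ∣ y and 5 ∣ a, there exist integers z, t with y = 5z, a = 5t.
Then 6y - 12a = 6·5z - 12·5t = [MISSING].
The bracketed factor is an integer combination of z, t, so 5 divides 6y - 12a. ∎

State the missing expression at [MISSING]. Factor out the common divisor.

5(-12t + 6z)

Each term has a factor of 5: 6·5z - 12·5t = 5·(-12t + 6z).
Since -12t + 6z is an integer, 5 ∣ (6y - 12a).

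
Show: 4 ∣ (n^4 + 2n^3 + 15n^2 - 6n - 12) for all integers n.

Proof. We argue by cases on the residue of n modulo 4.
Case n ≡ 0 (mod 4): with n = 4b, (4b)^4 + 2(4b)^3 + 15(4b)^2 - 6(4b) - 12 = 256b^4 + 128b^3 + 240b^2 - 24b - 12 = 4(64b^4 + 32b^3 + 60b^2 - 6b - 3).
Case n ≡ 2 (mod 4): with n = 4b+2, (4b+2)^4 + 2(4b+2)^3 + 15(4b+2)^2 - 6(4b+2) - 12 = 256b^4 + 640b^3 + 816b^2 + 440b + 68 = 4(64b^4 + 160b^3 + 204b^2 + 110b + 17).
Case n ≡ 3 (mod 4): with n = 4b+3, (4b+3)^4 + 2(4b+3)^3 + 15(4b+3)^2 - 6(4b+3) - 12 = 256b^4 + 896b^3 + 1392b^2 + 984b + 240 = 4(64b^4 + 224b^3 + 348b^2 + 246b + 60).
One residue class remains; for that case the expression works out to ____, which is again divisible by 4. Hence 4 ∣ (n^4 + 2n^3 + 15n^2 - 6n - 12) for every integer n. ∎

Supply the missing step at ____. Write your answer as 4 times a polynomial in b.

Only n ≡ 1 (mod 4) is unaccounted for. Put n = 4b+1:
(4b+1)^4 + 2(4b+1)^3 + 15(4b+1)^2 - 6(4b+1) - 12 expands to 256b^4 + 384b^3 + 432b^2 + 136b,
and factoring out 4 leaves 4(64b^4 + 96b^3 + 108b^2 + 34b).

4(64b^4 + 96b^3 + 108b^2 + 34b)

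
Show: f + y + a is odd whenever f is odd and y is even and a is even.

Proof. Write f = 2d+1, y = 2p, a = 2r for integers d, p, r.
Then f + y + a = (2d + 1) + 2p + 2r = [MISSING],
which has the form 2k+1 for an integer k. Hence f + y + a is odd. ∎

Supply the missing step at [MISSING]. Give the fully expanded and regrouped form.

(2d + 1) + 2p + 2r = 2d + 2p + 2r + 1
= 2(d + p + r) + 1.
Since d + p + r is an integer, the sum is of the form 2k+1 for an integer k.

2(d + p + r) + 1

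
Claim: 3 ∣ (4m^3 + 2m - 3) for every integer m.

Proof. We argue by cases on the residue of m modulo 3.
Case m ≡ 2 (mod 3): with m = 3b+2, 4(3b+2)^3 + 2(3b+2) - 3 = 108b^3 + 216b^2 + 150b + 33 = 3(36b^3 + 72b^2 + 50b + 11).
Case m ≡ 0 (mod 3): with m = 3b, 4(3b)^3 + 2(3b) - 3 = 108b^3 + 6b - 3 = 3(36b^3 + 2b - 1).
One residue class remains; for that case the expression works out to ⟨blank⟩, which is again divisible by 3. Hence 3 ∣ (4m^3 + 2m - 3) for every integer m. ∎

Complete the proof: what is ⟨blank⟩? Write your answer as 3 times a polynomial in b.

3(36b^3 + 36b^2 + 14b + 1)

The residues treated are {2, 0}, so the missing case is m ≡ 1 (mod 3); write m = 3b+1.
Then 4(3b+1)^3 + 2(3b+1) - 3 = 108b^3 + 108b^2 + 42b + 3 = 3(36b^3 + 36b^2 + 14b + 1).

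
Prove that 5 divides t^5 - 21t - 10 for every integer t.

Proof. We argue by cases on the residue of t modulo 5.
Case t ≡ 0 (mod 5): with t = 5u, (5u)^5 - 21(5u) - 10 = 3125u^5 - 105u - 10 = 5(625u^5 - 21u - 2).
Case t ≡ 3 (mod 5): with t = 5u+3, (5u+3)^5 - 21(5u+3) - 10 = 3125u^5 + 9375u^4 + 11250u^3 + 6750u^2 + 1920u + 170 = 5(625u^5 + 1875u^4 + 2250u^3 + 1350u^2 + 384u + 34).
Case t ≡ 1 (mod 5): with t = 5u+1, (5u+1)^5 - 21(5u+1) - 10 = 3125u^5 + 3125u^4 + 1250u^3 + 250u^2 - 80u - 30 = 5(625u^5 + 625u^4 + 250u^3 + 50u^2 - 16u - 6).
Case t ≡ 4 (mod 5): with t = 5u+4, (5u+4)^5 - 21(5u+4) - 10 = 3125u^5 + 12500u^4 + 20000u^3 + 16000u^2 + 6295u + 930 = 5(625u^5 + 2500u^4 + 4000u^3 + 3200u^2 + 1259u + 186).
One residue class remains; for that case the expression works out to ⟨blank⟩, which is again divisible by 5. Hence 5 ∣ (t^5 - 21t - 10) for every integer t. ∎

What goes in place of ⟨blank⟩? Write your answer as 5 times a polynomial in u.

The residues treated are {0, 3, 1, 4}, so the missing case is t ≡ 2 (mod 5); write t = 5u+2.
Then (5u+2)^5 - 21(5u+2) - 10 = 3125u^5 + 6250u^4 + 5000u^3 + 2000u^2 + 295u - 20 = 5(625u^5 + 1250u^4 + 1000u^3 + 400u^2 + 59u - 4).

5(625u^5 + 1250u^4 + 1000u^3 + 400u^2 + 59u - 4)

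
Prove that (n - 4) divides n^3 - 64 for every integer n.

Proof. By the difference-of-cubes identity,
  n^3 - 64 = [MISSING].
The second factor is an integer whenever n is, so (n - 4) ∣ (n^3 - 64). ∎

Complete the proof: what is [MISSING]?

a^3 - b^3 = (a - b)(a^2 + ab + b^2). With a = n, b = 4:
n^3 - 64 = (n - 4)(n^2 + 4n + 16).

(n - 4)(n^2 + 4n + 16)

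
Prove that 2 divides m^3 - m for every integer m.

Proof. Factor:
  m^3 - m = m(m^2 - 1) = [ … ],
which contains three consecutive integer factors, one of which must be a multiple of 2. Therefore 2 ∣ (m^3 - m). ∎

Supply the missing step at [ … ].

(m - 1)m(m + 1)

m(m^2 - 1) = m(m - 1)(m + 1) = (m - 1)m(m + 1).
These three factors are consecutive integers, so their product is divisible by 2.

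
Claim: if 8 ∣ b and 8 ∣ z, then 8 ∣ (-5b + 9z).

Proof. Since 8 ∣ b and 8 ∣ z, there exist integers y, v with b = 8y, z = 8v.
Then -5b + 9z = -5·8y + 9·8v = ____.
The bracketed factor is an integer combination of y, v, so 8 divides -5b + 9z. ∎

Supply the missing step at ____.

8(9v - 5y)

Each term has a factor of 8: -5·8y + 9·8v = 8·(9v - 5y).
Since 9v - 5y is an integer, 8 ∣ (-5b + 9z).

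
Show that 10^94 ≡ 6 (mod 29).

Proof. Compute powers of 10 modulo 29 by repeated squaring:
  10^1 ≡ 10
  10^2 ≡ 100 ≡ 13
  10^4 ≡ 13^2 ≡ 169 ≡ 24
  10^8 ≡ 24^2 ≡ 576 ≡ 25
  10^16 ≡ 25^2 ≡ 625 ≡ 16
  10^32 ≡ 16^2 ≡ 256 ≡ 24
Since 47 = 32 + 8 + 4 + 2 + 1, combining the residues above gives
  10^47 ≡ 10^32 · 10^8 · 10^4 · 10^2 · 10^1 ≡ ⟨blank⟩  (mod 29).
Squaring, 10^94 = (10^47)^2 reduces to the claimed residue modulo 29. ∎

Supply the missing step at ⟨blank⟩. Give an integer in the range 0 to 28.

Multiply the listed residues: 24 · 25 · 24 · 13 · 10 = 600 → 14400 → 187200 → 1872000.
Reducing modulo 29: 1872000 = 64551·29 + 21, so 10^47 ≡ 21.

21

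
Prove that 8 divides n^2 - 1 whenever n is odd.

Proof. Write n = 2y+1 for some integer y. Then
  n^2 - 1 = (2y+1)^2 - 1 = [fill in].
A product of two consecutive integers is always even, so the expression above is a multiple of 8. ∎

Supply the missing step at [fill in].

4y(y + 1)

(2y+1)^2 - 1 = 4y^2 + 4y + 1 - 1 = 4y^2 + 4y = 4y(y+1).
Since y and y+1 are consecutive, y(y+1) is even, and 4·(even) is a multiple of 8.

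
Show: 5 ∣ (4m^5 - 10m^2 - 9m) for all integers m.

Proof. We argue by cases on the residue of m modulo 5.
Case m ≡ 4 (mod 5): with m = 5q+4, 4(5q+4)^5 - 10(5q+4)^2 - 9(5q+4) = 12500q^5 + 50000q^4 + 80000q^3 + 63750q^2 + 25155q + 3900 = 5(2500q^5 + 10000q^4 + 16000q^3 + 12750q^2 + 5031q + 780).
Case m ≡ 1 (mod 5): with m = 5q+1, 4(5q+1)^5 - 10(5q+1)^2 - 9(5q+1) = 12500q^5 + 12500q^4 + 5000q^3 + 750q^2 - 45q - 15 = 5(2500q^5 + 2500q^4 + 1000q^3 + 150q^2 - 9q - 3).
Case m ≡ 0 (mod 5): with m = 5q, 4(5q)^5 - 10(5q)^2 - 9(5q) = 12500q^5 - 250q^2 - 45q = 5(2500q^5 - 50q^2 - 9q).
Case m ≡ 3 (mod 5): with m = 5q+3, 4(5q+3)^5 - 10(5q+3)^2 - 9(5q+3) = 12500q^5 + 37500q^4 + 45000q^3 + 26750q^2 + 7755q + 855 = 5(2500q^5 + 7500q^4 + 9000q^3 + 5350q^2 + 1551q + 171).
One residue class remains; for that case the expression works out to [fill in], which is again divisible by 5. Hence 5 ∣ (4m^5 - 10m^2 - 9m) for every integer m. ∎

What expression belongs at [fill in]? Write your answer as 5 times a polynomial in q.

5(2500q^5 + 5000q^4 + 4000q^3 + 1550q^2 + 271q + 14)

Only m ≡ 2 (mod 5) is unaccounted for. Put m = 5q+2:
4(5q+2)^5 - 10(5q+2)^2 - 9(5q+2) expands to 12500q^5 + 25000q^4 + 20000q^3 + 7750q^2 + 1355q + 70,
and factoring out 5 leaves 5(2500q^5 + 5000q^4 + 4000q^3 + 1550q^2 + 271q + 14).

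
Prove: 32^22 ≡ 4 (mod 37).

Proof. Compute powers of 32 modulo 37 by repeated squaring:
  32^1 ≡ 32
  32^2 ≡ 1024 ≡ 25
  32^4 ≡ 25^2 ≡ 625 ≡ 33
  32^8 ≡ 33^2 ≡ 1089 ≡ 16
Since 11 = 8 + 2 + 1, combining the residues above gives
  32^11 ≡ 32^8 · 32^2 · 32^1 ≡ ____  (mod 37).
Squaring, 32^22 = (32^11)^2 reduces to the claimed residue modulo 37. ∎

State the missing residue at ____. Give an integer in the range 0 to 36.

Multiply the listed residues: 16 · 25 · 32 = 400 → 12800.
Reducing modulo 37: 12800 = 345·37 + 35, so 32^11 ≡ 35.

35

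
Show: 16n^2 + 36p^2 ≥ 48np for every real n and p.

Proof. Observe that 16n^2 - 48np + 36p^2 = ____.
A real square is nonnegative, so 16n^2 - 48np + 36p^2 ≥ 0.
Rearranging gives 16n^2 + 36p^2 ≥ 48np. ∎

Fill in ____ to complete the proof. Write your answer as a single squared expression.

(4n - 6p)^2

16n^2 - 48np + 36p^2 is a perfect-square trinomial: the outer terms are (4n)^2 and (6p)^2, and the cross term is -2·4n·6p.
So 16n^2 - 48np + 36p^2 = (4n - 6p)^2 ≥ 0.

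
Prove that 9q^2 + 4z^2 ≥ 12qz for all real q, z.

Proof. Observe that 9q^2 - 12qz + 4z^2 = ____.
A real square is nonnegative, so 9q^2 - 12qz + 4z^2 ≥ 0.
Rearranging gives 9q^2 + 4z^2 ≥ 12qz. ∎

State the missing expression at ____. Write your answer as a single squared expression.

9q^2 - 12qz + 4z^2 is a perfect-square trinomial: the outer terms are (3q)^2 and (2z)^2, and the cross term is -2·3q·2z.
So 9q^2 - 12qz + 4z^2 = (3q - 2z)^2 ≥ 0.

(3q - 2z)^2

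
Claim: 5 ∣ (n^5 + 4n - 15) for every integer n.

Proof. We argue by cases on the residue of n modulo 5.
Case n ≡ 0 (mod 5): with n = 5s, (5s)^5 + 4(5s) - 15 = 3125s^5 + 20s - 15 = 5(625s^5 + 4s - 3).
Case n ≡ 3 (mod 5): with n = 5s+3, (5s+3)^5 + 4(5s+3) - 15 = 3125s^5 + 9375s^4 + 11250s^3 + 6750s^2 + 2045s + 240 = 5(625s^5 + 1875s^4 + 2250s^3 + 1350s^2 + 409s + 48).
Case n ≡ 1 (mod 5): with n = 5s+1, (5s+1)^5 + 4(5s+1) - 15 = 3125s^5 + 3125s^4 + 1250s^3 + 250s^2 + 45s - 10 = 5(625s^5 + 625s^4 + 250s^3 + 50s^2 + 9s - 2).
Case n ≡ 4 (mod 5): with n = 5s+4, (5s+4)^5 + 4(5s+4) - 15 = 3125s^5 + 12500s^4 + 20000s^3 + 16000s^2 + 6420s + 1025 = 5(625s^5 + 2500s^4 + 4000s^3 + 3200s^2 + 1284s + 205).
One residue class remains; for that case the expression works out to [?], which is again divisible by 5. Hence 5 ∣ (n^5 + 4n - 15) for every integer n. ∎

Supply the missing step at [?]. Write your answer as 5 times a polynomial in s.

5(625s^5 + 1250s^4 + 1000s^3 + 400s^2 + 84s + 5)

The residues treated are {0, 3, 1, 4}, so the missing case is n ≡ 2 (mod 5); write n = 5s+2.
Then (5s+2)^5 + 4(5s+2) - 15 = 3125s^5 + 6250s^4 + 5000s^3 + 2000s^2 + 420s + 25 = 5(625s^5 + 1250s^4 + 1000s^3 + 400s^2 + 84s + 5).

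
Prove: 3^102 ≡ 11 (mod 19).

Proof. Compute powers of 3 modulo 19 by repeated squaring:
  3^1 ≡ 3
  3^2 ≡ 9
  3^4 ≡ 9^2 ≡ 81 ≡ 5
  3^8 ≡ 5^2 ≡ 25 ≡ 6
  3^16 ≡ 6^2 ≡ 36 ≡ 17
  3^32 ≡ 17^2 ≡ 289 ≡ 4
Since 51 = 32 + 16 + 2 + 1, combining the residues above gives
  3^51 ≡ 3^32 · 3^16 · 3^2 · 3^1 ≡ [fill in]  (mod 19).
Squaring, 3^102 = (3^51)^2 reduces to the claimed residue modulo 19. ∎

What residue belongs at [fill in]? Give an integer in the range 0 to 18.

12

3^32 · 3^16 · 3^2 · 3^1 ≡ 4 · 17 · 9 · 3 = 1836.
1836 mod 19 = 12, so 3^51 ≡ 12 (mod 19).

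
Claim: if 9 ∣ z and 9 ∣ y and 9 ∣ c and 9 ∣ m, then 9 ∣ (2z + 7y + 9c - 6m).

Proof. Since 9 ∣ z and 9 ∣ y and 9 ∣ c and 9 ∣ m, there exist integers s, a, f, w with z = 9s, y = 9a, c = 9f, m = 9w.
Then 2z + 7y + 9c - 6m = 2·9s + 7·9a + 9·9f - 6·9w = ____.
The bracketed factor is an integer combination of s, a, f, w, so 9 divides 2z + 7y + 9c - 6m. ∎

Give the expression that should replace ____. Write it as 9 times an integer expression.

9(7a + 9f + 2s - 6w)

Pull the common 9 out of every term: 2·9s + 7·9a + 9·9f - 6·9w = 9(7a + 9f + 2s - 6w).
7a + 9f + 2s - 6w is an integer, which exhibits the divisibility.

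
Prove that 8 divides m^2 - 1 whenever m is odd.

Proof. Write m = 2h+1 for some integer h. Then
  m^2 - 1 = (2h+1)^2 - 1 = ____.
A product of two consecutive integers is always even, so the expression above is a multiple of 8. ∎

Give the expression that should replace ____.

4h(h + 1)

(2h+1)^2 - 1 = 4h^2 + 4h + 1 - 1 = 4h^2 + 4h = 4h(h+1).
Since h and h+1 are consecutive, h(h+1) is even, and 4·(even) is a multiple of 8.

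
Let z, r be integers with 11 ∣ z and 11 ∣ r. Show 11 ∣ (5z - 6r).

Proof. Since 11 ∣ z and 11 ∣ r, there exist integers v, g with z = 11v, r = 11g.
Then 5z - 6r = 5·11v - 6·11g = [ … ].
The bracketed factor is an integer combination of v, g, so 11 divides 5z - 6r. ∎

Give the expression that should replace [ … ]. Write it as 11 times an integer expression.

Each term has a factor of 11: 5·11v - 6·11g = 11·(-6g + 5v).
Since -6g + 5v is an integer, 11 ∣ (5z - 6r).

11(-6g + 5v)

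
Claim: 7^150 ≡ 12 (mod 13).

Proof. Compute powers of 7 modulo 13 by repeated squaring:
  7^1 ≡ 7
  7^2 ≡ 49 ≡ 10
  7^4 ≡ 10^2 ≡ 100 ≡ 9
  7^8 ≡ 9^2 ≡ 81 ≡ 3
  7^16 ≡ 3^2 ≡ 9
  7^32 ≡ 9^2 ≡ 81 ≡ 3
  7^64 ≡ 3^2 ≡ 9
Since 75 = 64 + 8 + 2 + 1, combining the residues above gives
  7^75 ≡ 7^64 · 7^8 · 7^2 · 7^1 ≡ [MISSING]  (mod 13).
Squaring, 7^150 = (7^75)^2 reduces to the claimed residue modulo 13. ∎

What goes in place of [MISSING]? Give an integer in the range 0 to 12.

Multiply the listed residues: 9 · 3 · 10 · 7 = 27 → 270 → 1890.
Reducing modulo 13: 1890 = 145·13 + 5, so 7^75 ≡ 5.

5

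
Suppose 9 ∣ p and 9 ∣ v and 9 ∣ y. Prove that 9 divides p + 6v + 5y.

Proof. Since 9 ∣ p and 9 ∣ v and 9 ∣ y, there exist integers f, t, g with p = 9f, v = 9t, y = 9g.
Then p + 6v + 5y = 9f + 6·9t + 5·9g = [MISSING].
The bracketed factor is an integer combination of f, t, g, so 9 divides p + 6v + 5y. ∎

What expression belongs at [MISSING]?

Each term has a factor of 9: 9f + 6·9t + 5·9g = 9·(f + 5g + 6t).
Since f + 5g + 6t is an integer, 9 ∣ (p + 6v + 5y).

9(f + 5g + 6t)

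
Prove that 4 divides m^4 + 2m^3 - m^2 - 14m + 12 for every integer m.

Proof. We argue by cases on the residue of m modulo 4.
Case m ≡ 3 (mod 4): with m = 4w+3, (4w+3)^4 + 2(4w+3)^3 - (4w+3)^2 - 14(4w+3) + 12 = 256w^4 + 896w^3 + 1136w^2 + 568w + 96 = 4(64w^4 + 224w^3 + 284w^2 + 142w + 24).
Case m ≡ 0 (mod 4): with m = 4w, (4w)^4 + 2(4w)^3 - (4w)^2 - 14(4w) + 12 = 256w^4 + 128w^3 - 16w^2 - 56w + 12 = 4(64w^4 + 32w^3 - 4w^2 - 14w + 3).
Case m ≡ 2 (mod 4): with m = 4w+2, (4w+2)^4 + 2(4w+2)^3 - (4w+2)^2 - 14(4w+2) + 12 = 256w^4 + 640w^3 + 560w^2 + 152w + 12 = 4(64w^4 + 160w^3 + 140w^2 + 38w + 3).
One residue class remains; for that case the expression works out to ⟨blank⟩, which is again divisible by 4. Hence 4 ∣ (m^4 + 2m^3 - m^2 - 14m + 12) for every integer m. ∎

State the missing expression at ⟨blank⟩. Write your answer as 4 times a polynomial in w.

4(64w^4 + 96w^3 + 44w^2 - 6w)

Only m ≡ 1 (mod 4) is unaccounted for. Put m = 4w+1:
(4w+1)^4 + 2(4w+1)^3 - (4w+1)^2 - 14(4w+1) + 12 expands to 256w^4 + 384w^3 + 176w^2 - 24w,
and factoring out 4 leaves 4(64w^4 + 96w^3 + 44w^2 - 6w).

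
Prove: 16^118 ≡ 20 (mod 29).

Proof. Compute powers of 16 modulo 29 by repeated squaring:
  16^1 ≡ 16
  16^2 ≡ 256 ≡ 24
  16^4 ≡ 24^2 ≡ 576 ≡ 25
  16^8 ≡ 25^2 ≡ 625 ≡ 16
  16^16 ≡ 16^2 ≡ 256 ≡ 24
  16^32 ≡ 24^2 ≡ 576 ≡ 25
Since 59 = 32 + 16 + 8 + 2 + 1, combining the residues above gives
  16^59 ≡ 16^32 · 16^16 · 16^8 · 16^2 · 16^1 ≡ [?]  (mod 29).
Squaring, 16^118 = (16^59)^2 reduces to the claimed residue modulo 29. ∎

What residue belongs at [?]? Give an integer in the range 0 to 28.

7

Multiply the listed residues: 25 · 24 · 16 · 24 · 16 = 600 → 9600 → 230400 → 3686400.
Reducing modulo 29: 3686400 = 127117·29 + 7, so 16^59 ≡ 7.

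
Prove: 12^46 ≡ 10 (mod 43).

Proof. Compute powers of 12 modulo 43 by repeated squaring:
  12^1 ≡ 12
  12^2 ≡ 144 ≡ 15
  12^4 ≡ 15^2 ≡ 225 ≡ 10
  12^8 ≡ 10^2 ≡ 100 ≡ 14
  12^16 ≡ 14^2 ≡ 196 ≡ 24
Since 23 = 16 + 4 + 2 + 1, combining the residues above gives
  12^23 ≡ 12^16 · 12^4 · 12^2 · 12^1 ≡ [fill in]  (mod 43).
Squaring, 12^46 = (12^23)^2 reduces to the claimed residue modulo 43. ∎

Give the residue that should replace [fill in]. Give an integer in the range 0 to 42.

28

12^16 · 12^4 · 12^2 · 12^1 ≡ 24 · 10 · 15 · 12 = 43200.
43200 mod 43 = 28, so 12^23 ≡ 28 (mod 43).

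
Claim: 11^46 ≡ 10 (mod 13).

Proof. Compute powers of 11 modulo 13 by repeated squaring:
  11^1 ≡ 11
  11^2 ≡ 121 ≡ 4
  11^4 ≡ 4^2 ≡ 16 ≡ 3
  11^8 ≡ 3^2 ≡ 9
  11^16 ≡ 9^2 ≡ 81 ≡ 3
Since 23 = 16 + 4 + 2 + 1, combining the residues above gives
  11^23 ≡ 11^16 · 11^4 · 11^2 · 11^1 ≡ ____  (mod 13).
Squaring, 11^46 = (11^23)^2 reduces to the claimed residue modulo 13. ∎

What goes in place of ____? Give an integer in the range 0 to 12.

Multiply the listed residues: 3 · 3 · 4 · 11 = 9 → 36 → 396.
Reducing modulo 13: 396 = 30·13 + 6, so 11^23 ≡ 6.

6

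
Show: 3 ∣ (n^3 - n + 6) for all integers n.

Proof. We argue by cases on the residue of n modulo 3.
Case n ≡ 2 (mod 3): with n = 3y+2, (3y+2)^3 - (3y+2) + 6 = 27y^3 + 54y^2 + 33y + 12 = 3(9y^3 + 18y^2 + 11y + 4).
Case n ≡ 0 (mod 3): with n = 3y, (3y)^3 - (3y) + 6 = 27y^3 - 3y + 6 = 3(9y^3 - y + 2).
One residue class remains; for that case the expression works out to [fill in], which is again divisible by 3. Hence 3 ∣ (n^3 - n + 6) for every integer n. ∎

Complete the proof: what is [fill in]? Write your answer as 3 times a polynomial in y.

Only n ≡ 1 (mod 3) is unaccounted for. Put n = 3y+1:
(3y+1)^3 - (3y+1) + 6 expands to 27y^3 + 27y^2 + 6y + 6,
and factoring out 3 leaves 3(9y^3 + 9y^2 + 2y + 2).

3(9y^3 + 9y^2 + 2y + 2)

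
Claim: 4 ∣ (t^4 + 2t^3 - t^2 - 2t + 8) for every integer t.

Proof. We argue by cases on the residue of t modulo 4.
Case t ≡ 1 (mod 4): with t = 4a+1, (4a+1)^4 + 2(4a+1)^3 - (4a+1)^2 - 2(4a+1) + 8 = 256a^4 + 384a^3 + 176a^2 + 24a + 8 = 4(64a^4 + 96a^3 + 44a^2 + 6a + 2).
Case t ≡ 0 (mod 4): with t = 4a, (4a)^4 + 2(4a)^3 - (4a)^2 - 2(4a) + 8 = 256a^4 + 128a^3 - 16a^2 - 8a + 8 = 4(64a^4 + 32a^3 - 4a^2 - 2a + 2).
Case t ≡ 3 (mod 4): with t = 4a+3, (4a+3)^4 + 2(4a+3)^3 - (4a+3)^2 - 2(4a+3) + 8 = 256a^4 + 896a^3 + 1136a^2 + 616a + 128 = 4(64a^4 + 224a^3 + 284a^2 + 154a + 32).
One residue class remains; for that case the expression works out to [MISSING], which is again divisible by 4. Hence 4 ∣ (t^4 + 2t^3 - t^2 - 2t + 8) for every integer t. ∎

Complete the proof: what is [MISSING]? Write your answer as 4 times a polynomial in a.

Only t ≡ 2 (mod 4) is unaccounted for. Put t = 4a+2:
(4a+2)^4 + 2(4a+2)^3 - (4a+2)^2 - 2(4a+2) + 8 expands to 256a^4 + 640a^3 + 560a^2 + 200a + 32,
and factoring out 4 leaves 4(64a^4 + 160a^3 + 140a^2 + 50a + 8).

4(64a^4 + 160a^3 + 140a^2 + 50a + 8)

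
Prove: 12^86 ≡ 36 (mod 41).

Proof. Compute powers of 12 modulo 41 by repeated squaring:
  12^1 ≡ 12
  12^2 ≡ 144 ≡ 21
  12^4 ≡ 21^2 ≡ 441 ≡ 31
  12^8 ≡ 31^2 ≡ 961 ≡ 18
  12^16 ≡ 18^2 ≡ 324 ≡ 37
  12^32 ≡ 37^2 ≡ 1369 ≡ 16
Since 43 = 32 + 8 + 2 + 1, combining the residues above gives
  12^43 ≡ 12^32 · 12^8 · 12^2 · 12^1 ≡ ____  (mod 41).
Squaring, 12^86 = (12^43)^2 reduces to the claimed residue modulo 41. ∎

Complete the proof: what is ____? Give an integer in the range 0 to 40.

12^32 · 12^8 · 12^2 · 12^1 ≡ 16 · 18 · 21 · 12 = 72576.
72576 mod 41 = 6, so 12^43 ≡ 6 (mod 41).

6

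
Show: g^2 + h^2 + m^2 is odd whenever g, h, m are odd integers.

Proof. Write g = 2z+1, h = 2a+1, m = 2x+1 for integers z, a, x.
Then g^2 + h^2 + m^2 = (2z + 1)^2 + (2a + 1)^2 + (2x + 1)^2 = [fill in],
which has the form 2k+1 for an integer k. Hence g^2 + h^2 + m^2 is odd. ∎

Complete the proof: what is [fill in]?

2(2a^2 + 2a + 2x^2 + 2x + 2z^2 + 2z + 1) + 1

Expanding: (2z + 1)^2 + (2a + 1)^2 + (2x + 1)^2 = 4a^2 + 4a + 4x^2 + 4x + 4z^2 + 4z + 3.
Every term except the constant is even, so this is 2(2a^2 + 2a + 2x^2 + 2x + 2z^2 + 2z + 1) + 1,
and 2a^2 + 2a + 2x^2 + 2x + 2z^2 + 2z + 1 ∈ ℤ gives the required form.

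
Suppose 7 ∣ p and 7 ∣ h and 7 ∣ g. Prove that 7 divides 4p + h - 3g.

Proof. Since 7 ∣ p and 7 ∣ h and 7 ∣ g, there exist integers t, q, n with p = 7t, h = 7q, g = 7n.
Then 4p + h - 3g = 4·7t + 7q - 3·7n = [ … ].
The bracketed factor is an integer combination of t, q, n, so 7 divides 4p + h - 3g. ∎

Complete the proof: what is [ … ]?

Pull the common 7 out of every term: 4·7t + 7q - 3·7n = 7(-3n + q + 4t).
-3n + q + 4t is an integer, which exhibits the divisibility.

7(-3n + q + 4t)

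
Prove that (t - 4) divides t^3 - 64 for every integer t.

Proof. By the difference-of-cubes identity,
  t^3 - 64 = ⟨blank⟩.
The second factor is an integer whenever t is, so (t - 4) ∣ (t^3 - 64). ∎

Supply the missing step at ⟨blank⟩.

a^3 - b^3 = (a - b)(a^2 + ab + b^2). With a = t, b = 4:
t^3 - 64 = (t - 4)(t^2 + 4t + 16).

(t - 4)(t^2 + 4t + 16)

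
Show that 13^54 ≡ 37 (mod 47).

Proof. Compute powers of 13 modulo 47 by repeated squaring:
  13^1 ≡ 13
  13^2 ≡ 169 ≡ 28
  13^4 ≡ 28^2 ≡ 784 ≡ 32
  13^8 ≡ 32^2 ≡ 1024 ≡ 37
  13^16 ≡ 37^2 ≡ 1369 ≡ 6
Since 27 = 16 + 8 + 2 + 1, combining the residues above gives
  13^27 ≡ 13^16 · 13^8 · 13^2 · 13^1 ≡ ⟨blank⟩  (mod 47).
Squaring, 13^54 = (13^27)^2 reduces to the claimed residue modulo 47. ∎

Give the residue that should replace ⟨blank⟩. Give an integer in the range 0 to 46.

15

Multiply the listed residues: 6 · 37 · 28 · 13 = 222 → 6216 → 80808.
Reducing modulo 47: 80808 = 1719·47 + 15, so 13^27 ≡ 15.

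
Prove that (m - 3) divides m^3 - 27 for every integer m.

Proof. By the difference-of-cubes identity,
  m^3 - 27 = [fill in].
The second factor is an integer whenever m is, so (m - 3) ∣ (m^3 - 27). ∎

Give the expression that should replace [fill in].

Polynomial division of m^3 - 27 by m - 3 leaves remainder 0 and quotient m^2 + 3m + 9.
Hence m^3 - 27 = (m - 3)(m^2 + 3m + 9).

(m - 3)(m^2 + 3m + 9)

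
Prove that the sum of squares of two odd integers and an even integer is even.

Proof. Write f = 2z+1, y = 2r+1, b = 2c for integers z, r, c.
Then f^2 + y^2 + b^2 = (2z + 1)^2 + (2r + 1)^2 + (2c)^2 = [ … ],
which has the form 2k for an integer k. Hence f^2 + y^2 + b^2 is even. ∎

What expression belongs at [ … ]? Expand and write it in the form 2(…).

2(2c^2 + 2r^2 + 2r + 2z^2 + 2z + 1)

(2z + 1)^2 + (2r + 1)^2 + (2c)^2 = 4c^2 + 4r^2 + 4r + 4z^2 + 4z + 2
= 2(2c^2 + 2r^2 + 2r + 2z^2 + 2z + 1).
Since 2c^2 + 2r^2 + 2r + 2z^2 + 2z + 1 is an integer, the sum of squares is of the form 2k for an integer k.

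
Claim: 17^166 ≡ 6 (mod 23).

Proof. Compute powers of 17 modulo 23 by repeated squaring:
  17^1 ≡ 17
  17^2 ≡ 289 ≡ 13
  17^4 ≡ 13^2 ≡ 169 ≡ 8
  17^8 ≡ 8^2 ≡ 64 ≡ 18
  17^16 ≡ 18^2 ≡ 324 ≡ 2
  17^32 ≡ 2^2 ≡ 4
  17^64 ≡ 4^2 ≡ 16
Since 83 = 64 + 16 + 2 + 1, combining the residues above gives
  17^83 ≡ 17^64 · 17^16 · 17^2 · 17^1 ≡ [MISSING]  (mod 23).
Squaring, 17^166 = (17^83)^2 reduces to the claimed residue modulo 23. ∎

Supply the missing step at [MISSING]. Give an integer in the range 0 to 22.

11

17^64 · 17^16 · 17^2 · 17^1 ≡ 16 · 2 · 13 · 17 = 7072.
7072 mod 23 = 11, so 17^83 ≡ 11 (mod 23).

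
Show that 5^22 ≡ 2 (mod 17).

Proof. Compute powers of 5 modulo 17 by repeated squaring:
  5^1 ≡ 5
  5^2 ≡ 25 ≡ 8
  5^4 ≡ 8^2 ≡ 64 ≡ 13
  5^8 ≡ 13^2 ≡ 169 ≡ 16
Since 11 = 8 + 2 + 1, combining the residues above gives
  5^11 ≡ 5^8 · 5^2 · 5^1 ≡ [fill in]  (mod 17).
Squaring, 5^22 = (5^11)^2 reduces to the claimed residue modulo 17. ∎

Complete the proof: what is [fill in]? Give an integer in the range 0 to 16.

11

Multiply the listed residues: 16 · 8 · 5 = 128 → 640.
Reducing modulo 17: 640 = 37·17 + 11, so 5^11 ≡ 11.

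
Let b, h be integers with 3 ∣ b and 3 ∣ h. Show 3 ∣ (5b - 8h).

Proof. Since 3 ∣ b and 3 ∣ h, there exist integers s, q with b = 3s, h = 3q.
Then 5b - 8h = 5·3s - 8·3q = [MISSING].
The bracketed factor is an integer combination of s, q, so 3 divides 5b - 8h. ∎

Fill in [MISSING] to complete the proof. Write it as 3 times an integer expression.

3(-8q + 5s)

Pull the common 3 out of every term: 5·3s - 8·3q = 3(-8q + 5s).
-8q + 5s is an integer, which exhibits the divisibility.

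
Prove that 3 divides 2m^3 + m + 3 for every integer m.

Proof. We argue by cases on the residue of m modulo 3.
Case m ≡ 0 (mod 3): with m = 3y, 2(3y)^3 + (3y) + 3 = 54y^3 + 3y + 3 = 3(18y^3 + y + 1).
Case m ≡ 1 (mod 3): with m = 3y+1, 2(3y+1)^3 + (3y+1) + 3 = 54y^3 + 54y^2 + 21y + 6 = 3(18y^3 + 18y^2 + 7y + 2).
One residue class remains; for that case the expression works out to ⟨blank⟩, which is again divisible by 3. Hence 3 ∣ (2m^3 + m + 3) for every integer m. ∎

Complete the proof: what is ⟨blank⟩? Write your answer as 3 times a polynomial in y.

The residues treated are {0, 1}, so the missing case is m ≡ 2 (mod 3); write m = 3y+2.
Then 2(3y+2)^3 + (3y+2) + 3 = 54y^3 + 108y^2 + 75y + 21 = 3(18y^3 + 36y^2 + 25y + 7).

3(18y^3 + 36y^2 + 25y + 7)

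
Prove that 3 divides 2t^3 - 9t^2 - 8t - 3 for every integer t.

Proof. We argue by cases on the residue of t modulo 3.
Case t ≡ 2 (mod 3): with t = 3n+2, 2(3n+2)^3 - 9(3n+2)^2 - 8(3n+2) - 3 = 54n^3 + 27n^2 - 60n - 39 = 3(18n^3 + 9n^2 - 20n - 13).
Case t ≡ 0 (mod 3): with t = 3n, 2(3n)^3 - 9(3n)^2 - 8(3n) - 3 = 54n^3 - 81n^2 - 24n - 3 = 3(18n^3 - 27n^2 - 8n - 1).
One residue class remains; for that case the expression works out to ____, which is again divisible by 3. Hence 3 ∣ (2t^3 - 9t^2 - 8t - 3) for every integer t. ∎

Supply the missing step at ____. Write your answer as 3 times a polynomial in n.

3(18n^3 - 9n^2 - 20n - 6)

The residues treated are {2, 0}, so the missing case is t ≡ 1 (mod 3); write t = 3n+1.
Then 2(3n+1)^3 - 9(3n+1)^2 - 8(3n+1) - 3 = 54n^3 - 27n^2 - 60n - 18 = 3(18n^3 - 9n^2 - 20n - 6).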